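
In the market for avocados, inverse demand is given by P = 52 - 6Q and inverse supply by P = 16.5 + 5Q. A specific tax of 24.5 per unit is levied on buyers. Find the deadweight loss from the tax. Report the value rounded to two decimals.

27.28

Without the tax, 52 - 6Q = 16.5 + 5Q so Q* = 3.2273 and P* = 32.6364.
A tax on buyers shifts demand down by 24.5: (52 - 24.5) - 6Q = 16.5 + 5Q, so Q_t = 1. Buyers pay P_b = 46; sellers receive P_s = P_b - 24.5 = 21.5.
The welfare triangle lost has base Q* - Q_t = 2.2273 and height t = 24.5, so DWL = (1/2)(2.2273)(24.5) = 27.2841.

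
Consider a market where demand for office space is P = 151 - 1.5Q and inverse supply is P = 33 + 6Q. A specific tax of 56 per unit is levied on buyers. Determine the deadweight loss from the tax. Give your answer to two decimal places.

209.07

Pre-tax equilibrium: 151 - 1.5Q = 33 + 6Q gives Q* = 15.7333, P* = 127.4.
A tax on buyers shifts demand down by 56: (151 - 56) - 1.5Q = 33 + 6Q, so Q_t = 8.2667. Buyers pay P_b = 138.6; sellers receive P_s = P_b - 56 = 82.6.
Deadweight loss is the triangle between the curves from Q_t to Q*: (1/2)(15.7333 - 8.2667)(56) = 209.0667.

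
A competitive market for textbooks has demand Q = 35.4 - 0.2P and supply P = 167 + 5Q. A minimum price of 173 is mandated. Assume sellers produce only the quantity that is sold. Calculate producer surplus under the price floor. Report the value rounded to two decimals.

3.20

Rewriting demand in inverse form: P = 177 - 5Q.
Free-market equilibrium: 177 - 5Q = 167 + 5Q gives Q* = 1, P* = 172.
At the floor price 173, quantity demanded is (177 - 173)/5 = 0.8; demand is the short side, so Q = 0.8 trades at P = 173.
The supply price at Q = 0.8 is 171. PS is the trapezoid between 173 and supply over [0, 0.8]: (1/2)[(173 - 167) + (173 - 171)](0.8) = 3.2.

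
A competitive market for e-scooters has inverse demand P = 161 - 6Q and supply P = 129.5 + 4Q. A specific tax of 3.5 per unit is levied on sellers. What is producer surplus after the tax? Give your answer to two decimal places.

15.68

Without the tax, 161 - 6Q = 129.5 + 4Q so Q* = 3.15 and P* = 142.1.
A tax on sellers shifts supply up by 3.5: 161 - 6Q = 129.5 + 4Q + 3.5, so Q_t = 2.8. Buyers pay P_b = 144.2; sellers receive P_s = P_b - 3.5 = 140.7.
Producer surplus is the triangle above supply below P_s: (1/2)(2.8)(140.7 - 129.5) = 15.68.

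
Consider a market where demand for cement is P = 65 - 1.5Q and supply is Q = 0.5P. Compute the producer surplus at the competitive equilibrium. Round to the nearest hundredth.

344.90

Rewriting supply in inverse form: P = 2Q.
Equilibrium: 65 - 1.5Q = 2Q, so Q* = 18.5714 and P* = 37.1429.
The supply curve's price intercept is 0, so PS = (1/2)(Q*)(P* - 0) = (1/2)(18.5714)(37.1429) = 344.898.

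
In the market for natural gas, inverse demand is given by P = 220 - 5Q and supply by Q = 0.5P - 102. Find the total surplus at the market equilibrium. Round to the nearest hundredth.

18.29

Rewriting supply in inverse form: P = 204 + 2Q.
Setting demand equal to supply, 16 = 7Q, so Q* = 2.2857 and P* = 208.5714.
Total surplus is the full triangle between the curves from 0 to Q*: (1/2)(2.2857)(220 - 204) = 18.2857.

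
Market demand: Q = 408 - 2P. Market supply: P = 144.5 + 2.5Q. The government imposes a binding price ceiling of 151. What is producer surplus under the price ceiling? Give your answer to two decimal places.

8.45

Rewriting demand in inverse form: P = 204 - 0.5Q.
Without the control, 204 - 0.5Q = 144.5 + 2.5Q so Q* = 19.8333 and P* = 194.0833.
At the ceiling price 151, quantity supplied is (151 - 144.5)/2.5 = 2.6; supply is the short side, so Q = 2.6 trades at P = 151.
PS is the triangle above supply below 151: (1/2)(2.6)(151 - 144.5) = 8.45.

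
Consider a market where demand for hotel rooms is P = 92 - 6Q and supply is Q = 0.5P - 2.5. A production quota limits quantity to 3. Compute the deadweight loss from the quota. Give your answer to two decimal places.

Rewriting supply in inverse form: P = 5 + 2Q.
Unrestricted equilibrium: Q* = (92 - 5)/(6 + 2) = 10.875.
At Q = 3 the demand price is 92 - 6(3) = 74 and the supply price is 5 + 2(3) = 11.
Deadweight loss is the triangle between the curves from 3 to 10.875: (1/2)(74 - 11)(10.875 - 3) = 248.0625.

248.06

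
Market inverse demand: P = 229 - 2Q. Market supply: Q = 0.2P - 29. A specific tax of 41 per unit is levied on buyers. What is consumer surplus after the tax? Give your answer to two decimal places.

37.73

Rewriting supply in inverse form: P = 145 + 5Q.
Pre-tax equilibrium: 229 - 2Q = 145 + 5Q gives Q* = 12, P* = 205.
With the tax, buyers' net willingness to pay falls by 41: (229 - 41) - 2Q = 145 + 5Q, so Q_t = 6.1429. Buyers pay P_b = 216.7143; sellers receive P_s = P_b - 41 = 175.7143.
Consumer surplus is the triangle under demand above P_b: (1/2)(6.1429)(229 - 216.7143) = 37.7347.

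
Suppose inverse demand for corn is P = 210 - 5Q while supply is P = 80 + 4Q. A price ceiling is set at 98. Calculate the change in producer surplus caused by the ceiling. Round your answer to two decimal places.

-376.78

Without the control, 210 - 5Q = 80 + 4Q so Q* = 14.4444 and P* = 137.7778.
At P = 98, sellers supply (98 - 80)/4 = 4.5 while buyers want more, so the quantity traded is 4.5 at price 98.
PS goes from (1/2)(14.4444)(57.7778) = 417.284 to 40.5 (computed as (98 - 80)(4.5) - (1/2)(4)(4.5)^2), a change of -376.784.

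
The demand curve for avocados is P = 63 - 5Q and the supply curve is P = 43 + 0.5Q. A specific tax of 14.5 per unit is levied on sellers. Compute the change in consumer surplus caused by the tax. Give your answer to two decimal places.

-30.56

Pre-tax equilibrium: 63 - 5Q = 43 + 0.5Q gives Q* = 3.6364, P* = 44.8182.
A tax on sellers shifts supply up by 14.5: 63 - 5Q = 43 + 0.5Q + 14.5, so Q_t = 1. Buyers pay P_b = 58; sellers receive P_s = P_b - 14.5 = 43.5.
CS falls from (1/2)(3.6364)(18.1818) = 33.0579 to (1/2)(1)(5) = 2.5, a change of -30.5579.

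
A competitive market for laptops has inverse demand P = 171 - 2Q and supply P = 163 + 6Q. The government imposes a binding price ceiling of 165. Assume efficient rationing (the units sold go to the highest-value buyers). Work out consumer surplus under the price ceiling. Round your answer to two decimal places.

1.89

Without the control, 171 - 2Q = 163 + 6Q so Q* = 1 and P* = 169.
At the ceiling price 165, quantity supplied is (165 - 163)/6 = 0.3333; supply is the short side, so Q = 0.3333 trades at P = 165.
The demand price at Q = 0.3333 is 170.3333. CS is the trapezoid between demand and 165 over [0, 0.3333]: (1/2)[(171 - 165) + (170.3333 - 165)](0.3333) = 1.8889.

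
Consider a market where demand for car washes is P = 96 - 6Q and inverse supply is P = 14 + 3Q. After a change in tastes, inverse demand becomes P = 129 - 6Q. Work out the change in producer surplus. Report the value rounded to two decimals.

Initial equilibrium: Q_0 = 9.1111, P_0 = 41.3333; CS_0 = (1/2)(9.1111)(54.6667) = 249.037, PS_0 = (1/2)(9.1111)(27.3333) = 124.5185.
New equilibrium: 129 - 6Q = 14 + 3Q gives Q_1 = 12.7778, P_1 = 52.3333; CS_1 = 489.8148, PS_1 = 244.9074.
Change in producer surplus = 244.9074 - 124.5185 = 120.3889.

120.39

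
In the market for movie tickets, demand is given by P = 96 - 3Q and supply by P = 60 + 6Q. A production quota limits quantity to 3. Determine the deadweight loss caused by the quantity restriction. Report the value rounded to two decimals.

4.50

Unrestricted equilibrium: Q* = (96 - 60)/(3 + 6) = 4.
At Q = 3 the demand price is 96 - 3(3) = 87 and the supply price is 60 + 6(3) = 78.
Deadweight loss is the triangle between the curves from 3 to 4: (1/2)(87 - 78)(4 - 3) = 4.5.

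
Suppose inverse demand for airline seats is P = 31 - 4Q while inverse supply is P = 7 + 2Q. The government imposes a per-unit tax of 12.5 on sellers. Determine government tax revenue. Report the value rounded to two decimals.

Pre-tax equilibrium: 31 - 4Q = 7 + 2Q gives Q* = 4, P* = 15.
A tax on sellers shifts supply up by 12.5: 31 - 4Q = 7 + 2Q + 12.5, so Q_t = 1.9167. Buyers pay P_b = 23.3333; sellers receive P_s = P_b - 12.5 = 10.8333.
Revenue is the tax times quantity traded: 12.5 x 1.9167 = 23.9583.

23.96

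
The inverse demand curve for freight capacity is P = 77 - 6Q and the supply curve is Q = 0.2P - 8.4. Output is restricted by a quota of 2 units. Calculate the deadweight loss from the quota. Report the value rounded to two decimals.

7.68

Rewriting supply in inverse form: P = 42 + 5Q.
Without the quota, 77 - 6Q = 42 + 5Q gives Q* = 3.1818.
At Q = 2 the demand price is 77 - 6(2) = 65 and the supply price is 42 + 5(2) = 52.
DWL = (1/2)(gap between curves at 2) x (Q* - 2) = (1/2)(13)(1.1818) = 7.6818.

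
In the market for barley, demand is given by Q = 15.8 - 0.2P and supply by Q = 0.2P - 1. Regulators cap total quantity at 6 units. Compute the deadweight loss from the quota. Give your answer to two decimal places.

Rewriting demand in inverse form: P = 79 - 5Q.
Rewriting supply in inverse form: P = 5 + 5Q.
Without the quota, 79 - 5Q = 5 + 5Q gives Q* = 7.4.
At Q = 6 the demand price is 79 - 5(6) = 49 and the supply price is 5 + 5(6) = 35.
Deadweight loss is the triangle between the curves from 6 to 7.4: (1/2)(49 - 35)(7.4 - 6) = 9.8.

9.80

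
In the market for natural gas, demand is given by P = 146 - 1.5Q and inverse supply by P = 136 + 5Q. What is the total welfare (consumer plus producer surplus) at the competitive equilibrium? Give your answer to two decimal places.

7.69

Setting demand equal to supply, 10 = 6.5Q, so Q* = 1.5385 and P* = 143.6923.
CS = (1/2)(1.5385)(2.3077) = 1.7751 and PS = (1/2)(1.5385)(7.6923) = 5.9172, so total surplus = 7.6923.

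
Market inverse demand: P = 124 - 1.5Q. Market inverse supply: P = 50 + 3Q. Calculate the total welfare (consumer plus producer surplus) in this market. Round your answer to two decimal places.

Set 124 - 1.5Q = 50 + 3Q, which gives 74 = 4.5Q, so Q* = 16.4444 and P* = 124 - 1.5(16.4444) = 99.3333.
CS = (1/2)(16.4444)(24.6667) = 202.8148 and PS = (1/2)(16.4444)(49.3333) = 405.6296, so total surplus = 608.4444.

608.44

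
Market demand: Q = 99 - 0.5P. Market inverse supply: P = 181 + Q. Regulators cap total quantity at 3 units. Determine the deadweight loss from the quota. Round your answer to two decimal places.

Rewriting demand in inverse form: P = 198 - 2Q.
Without the quota, 198 - 2Q = 181 + Q gives Q* = 5.6667.
At Q = 3 the demand price is 198 - 2(3) = 192 and the supply price is 181 + (3) = 184.
DWL = (1/2)(gap between curves at 3) x (Q* - 3) = (1/2)(8)(2.6667) = 10.6667.

10.67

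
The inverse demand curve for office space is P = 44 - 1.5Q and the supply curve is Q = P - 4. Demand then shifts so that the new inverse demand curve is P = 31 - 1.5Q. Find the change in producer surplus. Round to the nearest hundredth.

-69.68

Rewriting supply in inverse form: P = 4 + Q.
Initial equilibrium: Q_0 = 16, P_0 = 20; CS_0 = (1/2)(16)(24) = 192, PS_0 = (1/2)(16)(16) = 128.
New equilibrium: 31 - 1.5Q = 4 + Q gives Q_1 = 10.8, P_1 = 14.8; CS_1 = 87.48, PS_1 = 58.32.
Change in producer surplus = 58.32 - 128 = -69.68.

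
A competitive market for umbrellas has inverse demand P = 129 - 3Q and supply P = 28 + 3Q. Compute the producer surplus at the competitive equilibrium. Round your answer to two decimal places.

Setting demand equal to supply, 101 = 6Q, so Q* = 16.8333 and P* = 78.5.
PS is the area between P* and the supply curve from 0 to Q*: (1/2)(16.8333)(50.5) = 425.0417.

425.04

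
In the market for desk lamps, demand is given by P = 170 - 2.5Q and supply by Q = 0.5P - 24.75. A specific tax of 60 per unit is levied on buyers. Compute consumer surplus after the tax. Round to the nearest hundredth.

Rewriting supply in inverse form: P = 49.5 + 2Q.
Without the tax, 170 - 2.5Q = 49.5 + 2Q so Q* = 26.7778 and P* = 103.0556.
With the tax, buyers' net willingness to pay falls by 60: (170 - 60) - 2.5Q = 49.5 + 2Q, so Q_t = 13.4444. Buyers pay P_b = 136.3889; sellers receive P_s = P_b - 60 = 76.3889.
Consumer surplus is the triangle under demand above P_b: (1/2)(13.4444)(170 - 136.3889) = 225.9414.

225.94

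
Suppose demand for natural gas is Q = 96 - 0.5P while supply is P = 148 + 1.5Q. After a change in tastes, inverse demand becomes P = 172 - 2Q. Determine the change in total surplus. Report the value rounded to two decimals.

-194.29

Rewriting demand in inverse form: P = 192 - 2Q.
Initial equilibrium: Q_0 = 12.5714, P_0 = 166.8571; CS_0 = (1/2)(12.5714)(25.1429) = 158.0408, PS_0 = (1/2)(12.5714)(18.8571) = 118.5306.
New equilibrium: 172 - 2Q = 148 + 1.5Q gives Q_1 = 6.8571, P_1 = 158.2857; CS_1 = 47.0204, PS_1 = 35.2653.
Change in total surplus = (47.0204 + 35.2653) - (158.0408 + 118.5306) = -194.2857.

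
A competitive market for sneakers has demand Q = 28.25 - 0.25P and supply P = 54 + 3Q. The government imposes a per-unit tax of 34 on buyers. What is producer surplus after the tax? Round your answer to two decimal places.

Rewriting demand in inverse form: P = 113 - 4Q.
Pre-tax equilibrium: 113 - 4Q = 54 + 3Q gives Q* = 8.4286, P* = 79.2857.
With the tax, buyers' net willingness to pay falls by 34: (113 - 34) - 4Q = 54 + 3Q, so Q_t = 3.5714. Buyers pay P_b = 98.7143; sellers receive P_s = P_b - 34 = 64.7143.
Producer surplus is the triangle above supply below P_s: (1/2)(3.5714)(64.7143 - 54) = 19.1327.

19.13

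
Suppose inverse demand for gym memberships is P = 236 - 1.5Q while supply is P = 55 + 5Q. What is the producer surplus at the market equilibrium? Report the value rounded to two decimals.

1938.52

Equilibrium: 236 - 1.5Q = 55 + 5Q, so Q* = 27.8462 and P* = 194.2308.
PS is the area between P* and the supply curve from 0 to Q*: (1/2)(27.8462)(139.2308) = 1938.5207.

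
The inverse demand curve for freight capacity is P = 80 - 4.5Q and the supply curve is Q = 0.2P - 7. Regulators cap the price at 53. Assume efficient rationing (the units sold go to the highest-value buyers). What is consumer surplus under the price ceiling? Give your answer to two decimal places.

Rewriting supply in inverse form: P = 35 + 5Q.
Without the control, 80 - 4.5Q = 35 + 5Q so Q* = 4.7368 and P* = 58.6842.
At the ceiling price 53, quantity supplied is (53 - 35)/5 = 3.6; supply is the short side, so Q = 3.6 trades at P = 53.
The demand price at Q = 3.6 is 63.8. CS is the trapezoid between demand and 53 over [0, 3.6]: (1/2)[(80 - 53) + (63.8 - 53)](3.6) = 68.04.

68.04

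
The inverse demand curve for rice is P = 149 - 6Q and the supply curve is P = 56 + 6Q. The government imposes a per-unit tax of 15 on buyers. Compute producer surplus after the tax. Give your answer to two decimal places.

Without the tax, 149 - 6Q = 56 + 6Q so Q* = 7.75 and P* = 102.5.
With the tax, buyers' net willingness to pay falls by 15: (149 - 15) - 6Q = 56 + 6Q, so Q_t = 6.5. Buyers pay P_b = 110; sellers receive P_s = P_b - 15 = 95.
PS = (1/2)(Q_t)(P_s - 56) = (1/2)(6.5)(39) = 126.75.

126.75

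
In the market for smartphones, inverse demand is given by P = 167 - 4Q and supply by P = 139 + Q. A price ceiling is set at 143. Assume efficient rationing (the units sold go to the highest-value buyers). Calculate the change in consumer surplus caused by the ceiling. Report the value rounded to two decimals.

1.28

Free-market equilibrium: 167 - 4Q = 139 + Q gives Q* = 5.6, P* = 144.6.
At the ceiling price 143, quantity supplied is (143 - 139)/1 = 4; supply is the short side, so Q = 4 trades at P = 143.
CS goes from (1/2)(5.6)(22.4) = 62.72 to 64 (computed as (167 - 143)(4) - (1/2)(4)(4)^2), a change of 1.28.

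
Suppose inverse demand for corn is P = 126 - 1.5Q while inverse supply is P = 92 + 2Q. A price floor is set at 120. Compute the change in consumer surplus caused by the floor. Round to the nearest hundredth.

Free-market equilibrium: 126 - 1.5Q = 92 + 2Q gives Q* = 9.7143, P* = 111.4286.
At P = 120, buyers demand (126 - 120)/1.5 = 4 while sellers would supply more, so the quantity traded is 4 at price 120.
CS goes from (1/2)(9.7143)(14.5714) = 70.7755 to 12 (computed as (126 - 120)(4) - (1/2)(1.5)(4)^2), a change of -58.7755.

-58.78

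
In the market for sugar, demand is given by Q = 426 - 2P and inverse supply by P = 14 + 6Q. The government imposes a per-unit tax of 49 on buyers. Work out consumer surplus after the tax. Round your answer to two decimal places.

133.14

Rewriting demand in inverse form: P = 213 - 0.5Q.
Without the tax, 213 - 0.5Q = 14 + 6Q so Q* = 30.6154 and P* = 197.6923.
A tax on buyers shifts demand down by 49: (213 - 49) - 0.5Q = 14 + 6Q, so Q_t = 23.0769. Buyers pay P_b = 201.4615; sellers receive P_s = P_b - 49 = 152.4615.
CS = (1/2)(Q_t)(213 - P_b) = (1/2)(23.0769)(11.5385) = 133.1361.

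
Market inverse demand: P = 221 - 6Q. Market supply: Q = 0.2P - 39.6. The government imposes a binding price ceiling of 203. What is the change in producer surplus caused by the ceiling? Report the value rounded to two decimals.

Rewriting supply in inverse form: P = 198 + 5Q.
Free-market equilibrium: 221 - 6Q = 198 + 5Q gives Q* = 2.0909, P* = 208.4545.
At P = 203, sellers supply (203 - 198)/5 = 1 while buyers want more, so the quantity traded is 1 at price 203.
PS goes from (1/2)(2.0909)(10.4545) = 10.9298 to 2.5 (computed as (203 - 198)(1) - (1/2)(5)(1)^2), a change of -8.4298.

-8.43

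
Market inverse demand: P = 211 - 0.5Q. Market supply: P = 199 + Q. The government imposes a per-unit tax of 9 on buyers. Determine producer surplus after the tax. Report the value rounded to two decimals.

2.00

Pre-tax equilibrium: 211 - 0.5Q = 199 + Q gives Q* = 8, P* = 207.
A tax on buyers shifts demand down by 9: (211 - 9) - 0.5Q = 199 + Q, so Q_t = 2. Buyers pay P_b = 210; sellers receive P_s = P_b - 9 = 201.
Producer surplus is the triangle above supply below P_s: (1/2)(2)(201 - 199) = 2.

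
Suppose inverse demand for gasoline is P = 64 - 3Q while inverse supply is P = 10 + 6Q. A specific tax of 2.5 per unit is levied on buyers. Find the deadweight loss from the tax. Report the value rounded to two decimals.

Pre-tax equilibrium: 64 - 3Q = 10 + 6Q gives Q* = 6, P* = 46.
A tax on buyers shifts demand down by 2.5: (64 - 2.5) - 3Q = 10 + 6Q, so Q_t = 5.7222. Buyers pay P_b = 46.8333; sellers receive P_s = P_b - 2.5 = 44.3333.
Deadweight loss is the triangle between the curves from Q_t to Q*: (1/2)(6 - 5.7222)(2.5) = 0.3472.

0.35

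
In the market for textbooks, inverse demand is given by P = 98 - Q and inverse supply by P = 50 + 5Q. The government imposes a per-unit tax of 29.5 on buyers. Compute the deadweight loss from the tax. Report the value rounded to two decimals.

Without the tax, 98 - Q = 50 + 5Q so Q* = 8 and P* = 90.
A tax on buyers shifts demand down by 29.5: (98 - 29.5) - Q = 50 + 5Q, so Q_t = 3.0833. Buyers pay P_b = 94.9167; sellers receive P_s = P_b - 29.5 = 65.4167.
The welfare triangle lost has base Q* - Q_t = 4.9167 and height t = 29.5, so DWL = (1/2)(4.9167)(29.5) = 72.5208.

72.52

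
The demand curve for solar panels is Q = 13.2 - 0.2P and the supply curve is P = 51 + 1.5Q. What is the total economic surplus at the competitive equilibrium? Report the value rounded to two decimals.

Rewriting demand in inverse form: P = 66 - 5Q.
Equilibrium: 66 - 5Q = 51 + 1.5Q, so Q* = 2.3077 and P* = 54.4615.
Total surplus is the full triangle between the curves from 0 to Q*: (1/2)(2.3077)(66 - 51) = 17.3077.

17.31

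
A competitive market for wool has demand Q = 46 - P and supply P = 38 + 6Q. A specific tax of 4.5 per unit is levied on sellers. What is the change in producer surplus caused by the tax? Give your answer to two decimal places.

Rewriting demand in inverse form: P = 46 - Q.
Without the tax, 46 - Q = 38 + 6Q so Q* = 1.1429 and P* = 44.8571.
With the tax, sellers need 4.5 more per unit: 46 - Q = 38 + 6Q + 4.5, so Q_t = 0.5. Buyers pay P_b = 45.5; sellers receive P_s = P_b - 4.5 = 41.
PS falls from (1/2)(1.1429)(6.8571) = 3.9184 to (1/2)(0.5)(3) = 0.75, a change of -3.1684.

-3.17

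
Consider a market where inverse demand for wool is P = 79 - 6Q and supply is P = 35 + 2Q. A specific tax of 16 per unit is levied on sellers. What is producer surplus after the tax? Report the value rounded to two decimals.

12.25

Without the tax, 79 - 6Q = 35 + 2Q so Q* = 5.5 and P* = 46.
With the tax, sellers need 16 more per unit: 79 - 6Q = 35 + 2Q + 16, so Q_t = 3.5. Buyers pay P_b = 58; sellers receive P_s = P_b - 16 = 42.
PS = (1/2)(Q_t)(P_s - 35) = (1/2)(3.5)(7) = 12.25.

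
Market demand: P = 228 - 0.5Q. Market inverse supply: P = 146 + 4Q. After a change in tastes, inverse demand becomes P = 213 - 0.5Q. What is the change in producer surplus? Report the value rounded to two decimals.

-220.74

Initial equilibrium: Q_0 = 18.2222, P_0 = 218.8889; CS_0 = (1/2)(18.2222)(9.1111) = 83.0123, PS_0 = (1/2)(18.2222)(72.8889) = 664.0988.
New equilibrium: 213 - 0.5Q = 146 + 4Q gives Q_1 = 14.8889, P_1 = 205.5556; CS_1 = 55.4198, PS_1 = 443.358.
Change in producer surplus = 443.358 - 664.0988 = -220.7407.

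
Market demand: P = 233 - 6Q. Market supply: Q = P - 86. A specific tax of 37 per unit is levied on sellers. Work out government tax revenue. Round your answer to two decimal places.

Rewriting supply in inverse form: P = 86 + Q.
Pre-tax equilibrium: 233 - 6Q = 86 + Q gives Q* = 21, P* = 107.
With the tax, sellers need 37 more per unit: 233 - 6Q = 86 + Q + 37, so Q_t = 15.7143. Buyers pay P_b = 138.7143; sellers receive P_s = P_b - 37 = 101.7143.
Revenue is the tax times quantity traded: 37 x 15.7143 = 581.4286.

581.43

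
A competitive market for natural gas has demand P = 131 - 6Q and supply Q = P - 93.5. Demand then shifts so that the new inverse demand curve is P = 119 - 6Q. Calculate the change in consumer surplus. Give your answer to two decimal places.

-46.29

Rewriting supply in inverse form: P = 93.5 + Q.
Initial equilibrium: Q_0 = 5.3571, P_0 = 98.8571; CS_0 = (1/2)(5.3571)(32.1429) = 86.0969, PS_0 = (1/2)(5.3571)(5.3571) = 14.3495.
New equilibrium: 119 - 6Q = 93.5 + Q gives Q_1 = 3.6429, P_1 = 97.1429; CS_1 = 39.8112, PS_1 = 6.6352.
Change in consumer surplus = 39.8112 - 86.0969 = -46.2857.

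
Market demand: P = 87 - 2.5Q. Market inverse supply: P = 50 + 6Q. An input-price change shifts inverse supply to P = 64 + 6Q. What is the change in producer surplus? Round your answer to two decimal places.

Initial equilibrium: Q_0 = 4.3529, P_0 = 76.1176; CS_0 = (1/2)(4.3529)(10.8824) = 23.6851, PS_0 = (1/2)(4.3529)(26.1176) = 56.8443.
New equilibrium: 87 - 2.5Q = 64 + 6Q gives Q_1 = 2.7059, P_1 = 80.2353; CS_1 = 9.1522, PS_1 = 21.9654.
Change in producer surplus = 21.9654 - 56.8443 = -34.8789.

-34.88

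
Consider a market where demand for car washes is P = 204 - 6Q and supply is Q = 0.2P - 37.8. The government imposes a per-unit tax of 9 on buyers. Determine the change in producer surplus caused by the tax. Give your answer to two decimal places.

Rewriting supply in inverse form: P = 189 + 5Q.
Without the tax, 204 - 6Q = 189 + 5Q so Q* = 1.3636 and P* = 195.8182.
With the tax, buyers' net willingness to pay falls by 9: (204 - 9) - 6Q = 189 + 5Q, so Q_t = 0.5455. Buyers pay P_b = 200.7273; sellers receive P_s = P_b - 9 = 191.7273.
Producers lose the trapezoid between P_s and P* out to Q_t plus the triangle from Q_t to Q*: change in PS = 0.7438 - 4.6488 = -3.905.

-3.90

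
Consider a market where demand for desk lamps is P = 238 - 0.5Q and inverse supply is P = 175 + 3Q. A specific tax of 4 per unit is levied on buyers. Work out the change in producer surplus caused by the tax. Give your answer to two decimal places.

-59.76

Pre-tax equilibrium: 238 - 0.5Q = 175 + 3Q gives Q* = 18, P* = 229.
A tax on buyers shifts demand down by 4: (238 - 4) - 0.5Q = 175 + 3Q, so Q_t = 16.8571. Buyers pay P_b = 229.5714; sellers receive P_s = P_b - 4 = 225.5714.
PS falls from (1/2)(18)(54) = 486 to (1/2)(16.8571)(50.5714) = 426.2449, a change of -59.7551.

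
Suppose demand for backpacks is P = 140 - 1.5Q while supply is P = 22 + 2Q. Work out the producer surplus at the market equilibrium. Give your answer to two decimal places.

1136.65

Set 140 - 1.5Q = 22 + 2Q, which gives 118 = 3.5Q, so Q* = 33.7143 and P* = 140 - 1.5(33.7143) = 89.4286.
PS is the area between P* and the supply curve from 0 to Q*: (1/2)(33.7143)(67.4286) = 1136.6531.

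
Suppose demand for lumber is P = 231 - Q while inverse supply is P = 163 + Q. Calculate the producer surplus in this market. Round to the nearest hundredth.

578.00

Equilibrium: 231 - Q = 163 + Q, so Q* = 34 and P* = 197.
The supply curve's price intercept is 163, so PS = (1/2)(Q*)(P* - 163) = (1/2)(34)(34) = 578.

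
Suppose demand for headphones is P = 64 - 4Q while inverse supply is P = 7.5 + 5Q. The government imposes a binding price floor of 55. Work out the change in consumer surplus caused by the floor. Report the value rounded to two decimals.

Without the control, 64 - 4Q = 7.5 + 5Q so Q* = 6.2778 and P* = 38.8889.
At P = 55, buyers demand (64 - 55)/4 = 2.25 while sellers would supply more, so the quantity traded is 2.25 at price 55.
CS goes from (1/2)(6.2778)(25.1111) = 78.821 to 10.125 (computed as (64 - 55)(2.25) - (1/2)(4)(2.25)^2), a change of -68.696.

-68.70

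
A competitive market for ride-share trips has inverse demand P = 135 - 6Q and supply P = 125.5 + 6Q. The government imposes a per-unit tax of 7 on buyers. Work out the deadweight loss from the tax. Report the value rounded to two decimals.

2.04

Without the tax, 135 - 6Q = 125.5 + 6Q so Q* = 0.7917 and P* = 130.25.
With the tax, buyers' net willingness to pay falls by 7: (135 - 7) - 6Q = 125.5 + 6Q, so Q_t = 0.2083. Buyers pay P_b = 133.75; sellers receive P_s = P_b - 7 = 126.75.
The welfare triangle lost has base Q* - Q_t = 0.5833 and height t = 7, so DWL = (1/2)(0.5833)(7) = 2.0417.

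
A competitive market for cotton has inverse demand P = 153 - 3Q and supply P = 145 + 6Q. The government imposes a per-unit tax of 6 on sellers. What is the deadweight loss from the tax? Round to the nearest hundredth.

2.00

Without the tax, 153 - 3Q = 145 + 6Q so Q* = 0.8889 and P* = 150.3333.
A tax on sellers shifts supply up by 6: 153 - 3Q = 145 + 6Q + 6, so Q_t = 0.2222. Buyers pay P_b = 152.3333; sellers receive P_s = P_b - 6 = 146.3333.
The welfare triangle lost has base Q* - Q_t = 0.6667 and height t = 6, so DWL = (1/2)(0.6667)(6) = 2.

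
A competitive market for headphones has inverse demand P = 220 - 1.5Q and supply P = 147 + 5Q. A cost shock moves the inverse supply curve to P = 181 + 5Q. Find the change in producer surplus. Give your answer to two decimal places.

Initial equilibrium: Q_0 = 11.2308, P_0 = 203.1538; CS_0 = (1/2)(11.2308)(16.8462) = 94.5976, PS_0 = (1/2)(11.2308)(56.1538) = 315.3254.
New equilibrium: 220 - 1.5Q = 181 + 5Q gives Q_1 = 6, P_1 = 211; CS_1 = 27, PS_1 = 90.
Change in producer surplus = 90 - 315.3254 = -225.3254.

-225.33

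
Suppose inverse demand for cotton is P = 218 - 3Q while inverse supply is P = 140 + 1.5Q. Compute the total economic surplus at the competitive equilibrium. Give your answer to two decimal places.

Setting demand equal to supply, 78 = 4.5Q, so Q* = 17.3333 and P* = 166.
Total surplus is the full triangle between the curves from 0 to Q*: (1/2)(17.3333)(218 - 140) = 676.

676.00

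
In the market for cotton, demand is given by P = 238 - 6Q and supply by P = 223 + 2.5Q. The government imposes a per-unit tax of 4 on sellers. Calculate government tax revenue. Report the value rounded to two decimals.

5.18

Without the tax, 238 - 6Q = 223 + 2.5Q so Q* = 1.7647 and P* = 227.4118.
A tax on sellers shifts supply up by 4: 238 - 6Q = 223 + 2.5Q + 4, so Q_t = 1.2941. Buyers pay P_b = 230.2353; sellers receive P_s = P_b - 4 = 226.2353.
Tax revenue = t x Q_t = 4 x 1.2941 = 5.1765.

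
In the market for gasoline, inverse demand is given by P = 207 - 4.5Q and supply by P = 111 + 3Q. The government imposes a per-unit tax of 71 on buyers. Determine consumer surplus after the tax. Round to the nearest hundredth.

25.00

Pre-tax equilibrium: 207 - 4.5Q = 111 + 3Q gives Q* = 12.8, P* = 149.4.
With the tax, buyers' net willingness to pay falls by 71: (207 - 71) - 4.5Q = 111 + 3Q, so Q_t = 3.3333. Buyers pay P_b = 192; sellers receive P_s = P_b - 71 = 121.
Consumer surplus is the triangle under demand above P_b: (1/2)(3.3333)(207 - 192) = 25.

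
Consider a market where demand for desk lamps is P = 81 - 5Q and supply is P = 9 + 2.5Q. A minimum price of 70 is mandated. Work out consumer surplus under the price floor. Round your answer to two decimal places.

12.10

Free-market equilibrium: 81 - 5Q = 9 + 2.5Q gives Q* = 9.6, P* = 33.
At the floor price 70, quantity demanded is (81 - 70)/5 = 2.2; demand is the short side, so Q = 2.2 trades at P = 70.
CS is the triangle under demand above 70: (1/2)(2.2)(81 - 70) = 12.1.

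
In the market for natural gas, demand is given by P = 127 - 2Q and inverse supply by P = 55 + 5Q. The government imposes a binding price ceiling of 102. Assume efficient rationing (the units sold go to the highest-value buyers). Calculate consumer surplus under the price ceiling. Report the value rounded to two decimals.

146.64

Free-market equilibrium: 127 - 2Q = 55 + 5Q gives Q* = 10.2857, P* = 106.4286.
At the ceiling price 102, quantity supplied is (102 - 55)/5 = 9.4; supply is the short side, so Q = 9.4 trades at P = 102.
The demand price at Q = 9.4 is 108.2. CS is the trapezoid between demand and 102 over [0, 9.4]: (1/2)[(127 - 102) + (108.2 - 102)](9.4) = 146.64.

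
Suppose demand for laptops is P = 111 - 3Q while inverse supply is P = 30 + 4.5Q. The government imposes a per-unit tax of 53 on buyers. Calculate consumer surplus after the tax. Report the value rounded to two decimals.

20.91

Pre-tax equilibrium: 111 - 3Q = 30 + 4.5Q gives Q* = 10.8, P* = 78.6.
With the tax, buyers' net willingness to pay falls by 53: (111 - 53) - 3Q = 30 + 4.5Q, so Q_t = 3.7333. Buyers pay P_b = 99.8; sellers receive P_s = P_b - 53 = 46.8.
Consumer surplus is the triangle under demand above P_b: (1/2)(3.7333)(111 - 99.8) = 20.9067.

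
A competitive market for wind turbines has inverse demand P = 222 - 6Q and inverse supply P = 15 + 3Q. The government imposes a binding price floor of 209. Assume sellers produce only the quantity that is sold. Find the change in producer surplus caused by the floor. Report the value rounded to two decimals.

Free-market equilibrium: 222 - 6Q = 15 + 3Q gives Q* = 23, P* = 84.
At the floor price 209, quantity demanded is (222 - 209)/6 = 2.1667; demand is the short side, so Q = 2.1667 trades at P = 209.
PS goes from (1/2)(23)(69) = 793.5 to 413.2917 (computed as (209 - 15)(2.1667) - (1/2)(3)(2.1667)^2), a change of -380.2083.

-380.21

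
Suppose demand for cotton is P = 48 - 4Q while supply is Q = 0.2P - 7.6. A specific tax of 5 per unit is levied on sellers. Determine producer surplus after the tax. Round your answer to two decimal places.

Rewriting supply in inverse form: P = 38 + 5Q.
Without the tax, 48 - 4Q = 38 + 5Q so Q* = 1.1111 and P* = 43.5556.
A tax on sellers shifts supply up by 5: 48 - 4Q = 38 + 5Q + 5, so Q_t = 0.5556. Buyers pay P_b = 45.7778; sellers receive P_s = P_b - 5 = 40.7778.
Producer surplus is the triangle above supply below P_s: (1/2)(0.5556)(40.7778 - 38) = 0.7716.

0.77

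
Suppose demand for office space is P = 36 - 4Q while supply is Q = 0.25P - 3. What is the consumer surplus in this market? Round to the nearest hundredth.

18.00

Rewriting supply in inverse form: P = 12 + 4Q.
Equilibrium: 36 - 4Q = 12 + 4Q, so Q* = 3 and P* = 24.
CS is the area between the demand curve and P* from 0 to Q*: (1/2)(3)(12) = 18.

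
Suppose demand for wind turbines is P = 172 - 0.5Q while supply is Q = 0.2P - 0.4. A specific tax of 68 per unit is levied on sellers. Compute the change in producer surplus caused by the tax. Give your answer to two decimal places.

-1528.60

Rewriting supply in inverse form: P = 2 + 5Q.
Pre-tax equilibrium: 172 - 0.5Q = 2 + 5Q gives Q* = 30.9091, P* = 156.5455.
A tax on sellers shifts supply up by 68: 172 - 0.5Q = 2 + 5Q + 68, so Q_t = 18.5455. Buyers pay P_b = 162.7273; sellers receive P_s = P_b - 68 = 94.7273.
Producers lose the trapezoid between P_s and P* out to Q_t plus the triangle from Q_t to Q*: change in PS = 859.8347 - 2388.4298 = -1528.595.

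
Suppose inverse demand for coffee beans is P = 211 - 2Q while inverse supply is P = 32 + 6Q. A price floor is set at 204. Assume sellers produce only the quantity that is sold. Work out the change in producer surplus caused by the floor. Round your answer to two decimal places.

Free-market equilibrium: 211 - 2Q = 32 + 6Q gives Q* = 22.375, P* = 166.25.
At the floor price 204, quantity demanded is (211 - 204)/2 = 3.5; demand is the short side, so Q = 3.5 trades at P = 204.
PS goes from (1/2)(22.375)(134.25) = 1501.9219 to 565.25 (computed as (204 - 32)(3.5) - (1/2)(6)(3.5)^2), a change of -936.6719.

-936.67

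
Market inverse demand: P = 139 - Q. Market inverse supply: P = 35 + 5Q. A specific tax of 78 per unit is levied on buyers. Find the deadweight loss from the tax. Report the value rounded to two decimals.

507.00

Without the tax, 139 - Q = 35 + 5Q so Q* = 17.3333 and P* = 121.6667.
A tax on buyers shifts demand down by 78: (139 - 78) - Q = 35 + 5Q, so Q_t = 4.3333. Buyers pay P_b = 134.6667; sellers receive P_s = P_b - 78 = 56.6667.
The welfare triangle lost has base Q* - Q_t = 13 and height t = 78, so DWL = (1/2)(13)(78) = 507.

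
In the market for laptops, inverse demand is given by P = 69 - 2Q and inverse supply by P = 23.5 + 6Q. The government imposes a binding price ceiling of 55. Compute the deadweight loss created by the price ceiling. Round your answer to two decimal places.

0.77

Free-market equilibrium: 69 - 2Q = 23.5 + 6Q gives Q* = 5.6875, P* = 57.625.
At the ceiling price 55, quantity supplied is (55 - 23.5)/6 = 5.25; supply is the short side, so Q = 5.25 trades at P = 55.
The lost-trades triangle has base Q* - 5.25 = 0.4375 and height equal to the gap between the curves at Q = 5.25, which is 58.5 - 55 = 3.5. DWL = (1/2)(0.4375)(3.5) = 0.7656.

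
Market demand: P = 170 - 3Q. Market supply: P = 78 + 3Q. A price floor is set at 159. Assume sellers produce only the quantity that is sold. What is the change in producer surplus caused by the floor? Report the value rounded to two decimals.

-75.83

Without the control, 170 - 3Q = 78 + 3Q so Q* = 15.3333 and P* = 124.
At the floor price 159, quantity demanded is (170 - 159)/3 = 3.6667; demand is the short side, so Q = 3.6667 trades at P = 159.
PS goes from (1/2)(15.3333)(46) = 352.6667 to 276.8333 (computed as (159 - 78)(3.6667) - (1/2)(3)(3.6667)^2), a change of -75.8333.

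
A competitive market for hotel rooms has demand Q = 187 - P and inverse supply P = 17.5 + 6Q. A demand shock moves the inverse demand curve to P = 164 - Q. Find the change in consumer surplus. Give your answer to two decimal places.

Rewriting demand in inverse form: P = 187 - Q.
Initial equilibrium: Q_0 = 24.2143, P_0 = 162.7857; CS_0 = (1/2)(24.2143)(24.2143) = 293.1658, PS_0 = (1/2)(24.2143)(145.2857) = 1758.9949.
New equilibrium: 164 - Q = 17.5 + 6Q gives Q_1 = 20.9286, P_1 = 143.0714; CS_1 = 219.0026, PS_1 = 1314.0153.
Change in consumer surplus = 219.0026 - 293.1658 = -74.1633.

-74.16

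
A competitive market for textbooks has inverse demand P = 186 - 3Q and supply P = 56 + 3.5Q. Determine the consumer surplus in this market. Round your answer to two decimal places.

600.00

Set 186 - 3Q = 56 + 3.5Q, which gives 130 = 6.5Q, so Q* = 20 and P* = 186 - 3(20) = 126.
Consumer surplus is the triangle under demand above P*: (1/2)(20)(186 - 126) = (1/2)(20)(60) = 600.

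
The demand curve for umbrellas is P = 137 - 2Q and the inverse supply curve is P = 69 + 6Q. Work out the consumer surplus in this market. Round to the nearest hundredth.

72.25

Setting demand equal to supply, 68 = 8Q, so Q* = 8.5 and P* = 120.
The demand choke price is 137, so CS = (1/2)(Q*)(137 - P*) = (1/2)(8.5)(17) = 72.25.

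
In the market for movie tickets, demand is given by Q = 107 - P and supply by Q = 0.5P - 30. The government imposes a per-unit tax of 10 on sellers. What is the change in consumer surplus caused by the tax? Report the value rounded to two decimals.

-46.67

Rewriting demand in inverse form: P = 107 - Q.
Rewriting supply in inverse form: P = 60 + 2Q.
Pre-tax equilibrium: 107 - Q = 60 + 2Q gives Q* = 15.6667, P* = 91.3333.
A tax on sellers shifts supply up by 10: 107 - Q = 60 + 2Q + 10, so Q_t = 12.3333. Buyers pay P_b = 94.6667; sellers receive P_s = P_b - 10 = 84.6667.
Consumers lose the trapezoid between P* and P_b out to Q_t plus the triangle from Q_t to Q*: change in CS = 76.0556 - 122.7222 = -46.6667.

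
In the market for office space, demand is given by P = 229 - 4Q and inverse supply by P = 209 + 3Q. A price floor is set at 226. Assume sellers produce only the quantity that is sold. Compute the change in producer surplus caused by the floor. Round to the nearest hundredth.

-0.34

Without the control, 229 - 4Q = 209 + 3Q so Q* = 2.8571 and P* = 217.5714.
At the floor price 226, quantity demanded is (229 - 226)/4 = 0.75; demand is the short side, so Q = 0.75 trades at P = 226.
PS goes from (1/2)(2.8571)(8.5714) = 12.2449 to 11.9062 (computed as (226 - 209)(0.75) - (1/2)(3)(0.75)^2), a change of -0.3386.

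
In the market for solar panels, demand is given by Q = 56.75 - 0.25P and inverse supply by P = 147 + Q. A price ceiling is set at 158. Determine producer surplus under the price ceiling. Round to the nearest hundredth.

Rewriting demand in inverse form: P = 227 - 4Q.
Free-market equilibrium: 227 - 4Q = 147 + Q gives Q* = 16, P* = 163.
At P = 158, sellers supply (158 - 147)/1 = 11 while buyers want more, so the quantity traded is 11 at price 158.
PS is the triangle above supply below 158: (1/2)(11)(158 - 147) = 60.5.

60.50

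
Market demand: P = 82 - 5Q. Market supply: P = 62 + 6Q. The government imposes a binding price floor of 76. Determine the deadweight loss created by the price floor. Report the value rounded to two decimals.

Free-market equilibrium: 82 - 5Q = 62 + 6Q gives Q* = 1.8182, P* = 72.9091.
At the floor price 76, quantity demanded is (82 - 76)/5 = 1.2; demand is the short side, so Q = 1.2 trades at P = 76.
At Q = 1.2 the demand price is 76 and the supply price is 69.2. Deadweight loss is the triangle between the curves from 1.2 to 1.8182: (1/2)(76 - 69.2)(1.8182 - 1.2) = 2.1018.

2.10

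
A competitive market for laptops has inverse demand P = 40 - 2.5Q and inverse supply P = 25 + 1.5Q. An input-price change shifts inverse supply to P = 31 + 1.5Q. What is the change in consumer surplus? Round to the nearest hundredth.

Initial equilibrium: Q_0 = 3.75, P_0 = 30.625; CS_0 = (1/2)(3.75)(9.375) = 17.5781, PS_0 = (1/2)(3.75)(5.625) = 10.5469.
New equilibrium: 40 - 2.5Q = 31 + 1.5Q gives Q_1 = 2.25, P_1 = 34.375; CS_1 = 6.3281, PS_1 = 3.7969.
Change in consumer surplus = 6.3281 - 17.5781 = -11.25.

-11.25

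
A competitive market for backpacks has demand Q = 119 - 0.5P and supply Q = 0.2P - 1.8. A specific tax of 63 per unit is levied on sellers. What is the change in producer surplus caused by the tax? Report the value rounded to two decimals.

Rewriting demand in inverse form: P = 238 - 2Q.
Rewriting supply in inverse form: P = 9 + 5Q.
Without the tax, 238 - 2Q = 9 + 5Q so Q* = 32.7143 and P* = 172.5714.
A tax on sellers shifts supply up by 63: 238 - 2Q = 9 + 5Q + 63, so Q_t = 23.7143. Buyers pay P_b = 190.5714; sellers receive P_s = P_b - 63 = 127.5714.
PS falls from (1/2)(32.7143)(163.5714) = 2675.5612 to (1/2)(23.7143)(118.5714) = 1405.9184, a change of -1269.6429.

-1269.64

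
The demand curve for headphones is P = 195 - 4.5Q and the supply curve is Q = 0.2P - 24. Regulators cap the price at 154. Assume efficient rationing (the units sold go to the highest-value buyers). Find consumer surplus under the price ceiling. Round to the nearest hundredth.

Rewriting supply in inverse form: P = 120 + 5Q.
Free-market equilibrium: 195 - 4.5Q = 120 + 5Q gives Q* = 7.8947, P* = 159.4737.
At P = 154, sellers supply (154 - 120)/5 = 6.8 while buyers want more, so the quantity traded is 6.8 at price 154.
The demand price at Q = 6.8 is 164.4. CS is the trapezoid between demand and 154 over [0, 6.8]: (1/2)[(195 - 154) + (164.4 - 154)](6.8) = 174.76.

174.76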